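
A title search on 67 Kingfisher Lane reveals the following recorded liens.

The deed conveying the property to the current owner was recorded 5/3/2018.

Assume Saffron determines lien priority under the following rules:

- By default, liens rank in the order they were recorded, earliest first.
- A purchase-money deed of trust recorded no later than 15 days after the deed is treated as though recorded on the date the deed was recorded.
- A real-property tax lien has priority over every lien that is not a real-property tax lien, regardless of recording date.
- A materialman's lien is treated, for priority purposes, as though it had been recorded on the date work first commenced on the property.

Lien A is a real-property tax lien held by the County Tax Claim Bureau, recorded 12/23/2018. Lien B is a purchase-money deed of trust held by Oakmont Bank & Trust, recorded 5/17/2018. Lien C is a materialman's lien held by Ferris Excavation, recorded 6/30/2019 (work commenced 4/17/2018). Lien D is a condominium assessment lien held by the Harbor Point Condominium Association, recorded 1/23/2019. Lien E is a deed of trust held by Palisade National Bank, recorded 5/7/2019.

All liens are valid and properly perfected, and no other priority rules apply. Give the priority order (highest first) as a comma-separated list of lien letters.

A, C, B, D, E

Adjusting effective dates: B relates back to the deed date 5/3/2018; C is treated as recorded 4/17/2018, the work-commencement date.
A, as a real-property tax lien, has superpriority and ranks first.
The other liens, earliest effective date first: C (4/17/2018), B (5/3/2018), D (1/23/2019), E (5/7/2019).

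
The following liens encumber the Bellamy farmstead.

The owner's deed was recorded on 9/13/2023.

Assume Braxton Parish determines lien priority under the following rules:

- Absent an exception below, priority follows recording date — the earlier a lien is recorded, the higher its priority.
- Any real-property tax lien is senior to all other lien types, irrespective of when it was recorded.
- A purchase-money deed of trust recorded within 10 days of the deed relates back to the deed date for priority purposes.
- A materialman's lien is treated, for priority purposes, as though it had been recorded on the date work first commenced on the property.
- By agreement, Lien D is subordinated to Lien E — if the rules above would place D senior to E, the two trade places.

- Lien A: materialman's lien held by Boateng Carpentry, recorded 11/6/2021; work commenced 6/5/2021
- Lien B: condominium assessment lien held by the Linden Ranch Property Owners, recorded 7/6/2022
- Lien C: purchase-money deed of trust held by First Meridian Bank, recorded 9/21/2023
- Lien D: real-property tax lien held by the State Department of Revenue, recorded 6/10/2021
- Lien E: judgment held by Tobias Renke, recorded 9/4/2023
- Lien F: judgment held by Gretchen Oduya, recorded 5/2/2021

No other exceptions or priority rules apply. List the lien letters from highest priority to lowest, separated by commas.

Effective dates after the stated exceptions: A relates back to 6/5/2021 (work commenced); C's effective date is the deed date, 9/13/2023.
As a real-property tax lien, D is senior to every other lien.
Ordering the rest by effective date: F (5/2/2021), A (6/5/2021), B (7/6/2022), E (9/4/2023), C (9/13/2023).
Because D would otherwise rank above E, the subordination swaps them.

E, F, A, B, D, C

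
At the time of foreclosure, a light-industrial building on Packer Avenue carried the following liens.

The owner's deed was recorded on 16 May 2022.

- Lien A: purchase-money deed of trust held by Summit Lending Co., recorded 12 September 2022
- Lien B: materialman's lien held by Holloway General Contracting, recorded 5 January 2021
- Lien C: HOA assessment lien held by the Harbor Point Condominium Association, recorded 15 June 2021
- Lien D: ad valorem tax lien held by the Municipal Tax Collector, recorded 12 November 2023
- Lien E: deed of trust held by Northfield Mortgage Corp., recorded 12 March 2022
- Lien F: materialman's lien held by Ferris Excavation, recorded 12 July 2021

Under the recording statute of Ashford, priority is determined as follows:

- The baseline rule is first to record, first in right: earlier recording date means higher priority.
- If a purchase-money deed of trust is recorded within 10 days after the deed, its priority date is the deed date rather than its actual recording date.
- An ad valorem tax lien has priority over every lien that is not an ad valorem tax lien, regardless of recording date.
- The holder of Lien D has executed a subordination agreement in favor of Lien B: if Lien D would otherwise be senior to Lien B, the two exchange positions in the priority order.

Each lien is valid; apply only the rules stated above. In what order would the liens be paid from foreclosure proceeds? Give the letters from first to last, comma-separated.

Adjusting effective dates: A missed the 10-day window (119 days after the deed), so its recording date stands.
D, as an ad valorem tax lien, has superpriority and ranks first.
The other liens, earliest effective date first: B (5 January 2021), C (15 June 2021), F (12 July 2021), E (12 March 2022), A (12 September 2022).
Because D would otherwise rank above B, the subordination swaps them.

B, D, C, F, E, A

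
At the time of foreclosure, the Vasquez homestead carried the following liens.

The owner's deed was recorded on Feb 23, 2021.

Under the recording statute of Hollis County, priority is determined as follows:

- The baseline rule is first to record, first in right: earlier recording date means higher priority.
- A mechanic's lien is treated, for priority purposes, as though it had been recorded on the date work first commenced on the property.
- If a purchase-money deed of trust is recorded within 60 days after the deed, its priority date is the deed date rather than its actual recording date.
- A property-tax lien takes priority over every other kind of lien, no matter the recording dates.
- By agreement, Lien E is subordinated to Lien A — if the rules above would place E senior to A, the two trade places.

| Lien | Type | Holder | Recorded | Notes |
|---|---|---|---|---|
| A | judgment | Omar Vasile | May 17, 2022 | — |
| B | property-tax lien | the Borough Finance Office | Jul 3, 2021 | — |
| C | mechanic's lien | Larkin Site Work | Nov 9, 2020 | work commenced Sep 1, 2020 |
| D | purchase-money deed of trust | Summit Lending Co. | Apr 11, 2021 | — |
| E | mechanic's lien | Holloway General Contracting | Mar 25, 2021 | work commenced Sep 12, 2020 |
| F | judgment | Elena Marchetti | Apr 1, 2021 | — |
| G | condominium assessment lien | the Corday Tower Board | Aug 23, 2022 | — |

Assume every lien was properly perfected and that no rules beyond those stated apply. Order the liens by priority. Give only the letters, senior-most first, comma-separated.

B, C, A, D, F, E, G

First, effective dates: C relates back to Sep 1, 2020 (work commenced); D's effective date is the deed date, Feb 23, 2021; E is treated as recorded Sep 12, 2020, the work-commencement date.
B is a property-tax lien and takes priority over every other lien.
Ordering the rest by effective date: C (Sep 1, 2020), E (Sep 12, 2020), D (Feb 23, 2021), F (Apr 1, 2021), A (May 17, 2022), G (Aug 23, 2022).
The subordination applies — E was senior to A — so E and A swap.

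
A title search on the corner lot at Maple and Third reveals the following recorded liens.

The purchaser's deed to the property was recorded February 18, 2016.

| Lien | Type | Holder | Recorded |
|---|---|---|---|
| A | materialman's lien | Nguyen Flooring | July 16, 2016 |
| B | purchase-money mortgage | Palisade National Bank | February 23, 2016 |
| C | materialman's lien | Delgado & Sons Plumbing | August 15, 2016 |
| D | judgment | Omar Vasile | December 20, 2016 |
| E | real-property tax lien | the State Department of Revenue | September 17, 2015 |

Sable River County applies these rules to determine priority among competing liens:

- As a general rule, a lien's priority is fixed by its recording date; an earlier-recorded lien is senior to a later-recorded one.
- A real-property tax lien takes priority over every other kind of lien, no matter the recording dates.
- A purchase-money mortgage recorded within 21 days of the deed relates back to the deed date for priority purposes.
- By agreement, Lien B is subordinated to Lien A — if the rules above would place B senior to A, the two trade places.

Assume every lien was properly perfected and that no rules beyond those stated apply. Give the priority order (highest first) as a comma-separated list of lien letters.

E, A, B, C, D

Adjusting effective dates: B was recorded within the 21-day window, so its effective date is the deed date February 18, 2016.
As a real-property tax lien, E is senior to every other lien.
Among the remaining liens, by effective date: B (February 18, 2016), A (July 16, 2016), C (August 15, 2016), D (December 20, 2016).
Because B would otherwise rank above A, the subordination swaps them.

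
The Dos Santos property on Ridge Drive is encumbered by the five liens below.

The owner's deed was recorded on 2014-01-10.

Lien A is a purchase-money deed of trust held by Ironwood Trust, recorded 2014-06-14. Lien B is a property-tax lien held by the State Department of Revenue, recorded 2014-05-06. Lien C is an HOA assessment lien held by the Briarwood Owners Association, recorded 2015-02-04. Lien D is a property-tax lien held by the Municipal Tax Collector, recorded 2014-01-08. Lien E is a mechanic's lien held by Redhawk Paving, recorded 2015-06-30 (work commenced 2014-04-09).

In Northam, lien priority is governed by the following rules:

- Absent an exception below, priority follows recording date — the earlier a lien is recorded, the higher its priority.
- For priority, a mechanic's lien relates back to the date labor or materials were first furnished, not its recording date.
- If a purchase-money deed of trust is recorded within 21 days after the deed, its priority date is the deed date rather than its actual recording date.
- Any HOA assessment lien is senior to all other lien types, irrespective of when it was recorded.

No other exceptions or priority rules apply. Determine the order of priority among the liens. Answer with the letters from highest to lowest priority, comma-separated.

Effective dates: A was recorded 155 days after the deed — beyond 21 days — so no relation-back applies; E is treated as recorded 2014-04-09, the work-commencement date.
C, as an HOA assessment lien, has superpriority and ranks first.
Ordering the rest by effective date: D (2014-01-08), E (2014-04-09), B (2014-05-06), A (2014-06-14).

C, D, E, B, A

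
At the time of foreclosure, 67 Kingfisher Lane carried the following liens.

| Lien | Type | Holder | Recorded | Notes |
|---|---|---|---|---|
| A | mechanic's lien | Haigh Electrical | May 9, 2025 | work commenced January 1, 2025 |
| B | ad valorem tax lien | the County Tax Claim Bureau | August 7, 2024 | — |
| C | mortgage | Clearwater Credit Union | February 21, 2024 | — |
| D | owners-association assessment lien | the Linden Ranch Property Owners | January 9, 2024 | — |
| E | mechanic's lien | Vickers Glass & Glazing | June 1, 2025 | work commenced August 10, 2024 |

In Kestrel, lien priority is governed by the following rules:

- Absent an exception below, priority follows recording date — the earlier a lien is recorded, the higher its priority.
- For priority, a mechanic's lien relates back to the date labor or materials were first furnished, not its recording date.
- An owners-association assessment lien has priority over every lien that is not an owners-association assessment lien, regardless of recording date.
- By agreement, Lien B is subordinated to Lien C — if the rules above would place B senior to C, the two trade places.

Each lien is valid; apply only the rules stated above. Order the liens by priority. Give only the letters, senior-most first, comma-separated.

Effective dates after the stated exceptions: A relates back to January 1, 2025 (work commenced); E relates back to August 10, 2024 (work commenced).
D is an owners-association assessment lien and takes priority over every other lien.
Remaining liens by effective date: C (February 21, 2024), B (August 7, 2024), E (August 10, 2024), A (January 1, 2025).
B is already junior to C, so the subordination agreement changes nothing.

D, C, B, E, A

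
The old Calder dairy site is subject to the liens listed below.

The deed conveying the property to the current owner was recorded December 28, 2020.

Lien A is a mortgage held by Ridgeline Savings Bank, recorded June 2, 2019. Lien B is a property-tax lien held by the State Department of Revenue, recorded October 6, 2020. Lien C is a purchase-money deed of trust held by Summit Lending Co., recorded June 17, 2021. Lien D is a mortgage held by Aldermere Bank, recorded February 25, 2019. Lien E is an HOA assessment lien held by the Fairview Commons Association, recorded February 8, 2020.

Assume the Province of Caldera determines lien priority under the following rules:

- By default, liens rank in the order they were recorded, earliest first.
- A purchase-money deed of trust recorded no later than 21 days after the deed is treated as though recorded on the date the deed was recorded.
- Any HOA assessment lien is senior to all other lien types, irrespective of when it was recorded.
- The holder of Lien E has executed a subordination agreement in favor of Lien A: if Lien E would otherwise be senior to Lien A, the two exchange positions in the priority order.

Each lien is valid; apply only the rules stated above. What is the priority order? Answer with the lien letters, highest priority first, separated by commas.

A, D, E, B, C

Effective dates after the stated exceptions: C was recorded 171 days after the deed, outside the 21-day window, so it keeps its recording date.
E is an HOA assessment lien, so it outranks all other liens regardless of date.
Remaining liens by effective date: D (February 25, 2019), A (June 2, 2019), B (October 6, 2020), C (June 17, 2021).
Because E would otherwise rank above A, the subordination swaps them.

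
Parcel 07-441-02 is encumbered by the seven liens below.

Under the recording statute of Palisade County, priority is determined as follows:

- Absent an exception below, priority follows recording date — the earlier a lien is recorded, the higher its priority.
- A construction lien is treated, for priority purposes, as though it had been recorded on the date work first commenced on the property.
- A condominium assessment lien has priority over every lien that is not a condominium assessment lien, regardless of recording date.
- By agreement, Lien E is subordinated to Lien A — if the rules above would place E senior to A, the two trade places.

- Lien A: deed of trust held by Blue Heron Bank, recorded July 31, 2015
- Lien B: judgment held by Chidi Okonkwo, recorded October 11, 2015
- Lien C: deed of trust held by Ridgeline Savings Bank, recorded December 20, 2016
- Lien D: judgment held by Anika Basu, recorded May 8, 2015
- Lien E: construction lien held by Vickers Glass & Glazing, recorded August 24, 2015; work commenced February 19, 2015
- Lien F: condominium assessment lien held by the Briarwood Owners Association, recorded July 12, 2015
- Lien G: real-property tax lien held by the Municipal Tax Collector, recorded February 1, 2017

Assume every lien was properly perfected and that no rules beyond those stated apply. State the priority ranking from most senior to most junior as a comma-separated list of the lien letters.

F, A, D, E, B, C, G

Effective dates: E relates back to February 19, 2015 (work commenced).
As a condominium assessment lien, F is senior to every other lien.
Remaining liens by effective date: E (February 19, 2015), D (May 8, 2015), A (July 31, 2015), B (October 11, 2015), C (December 20, 2016), G (February 1, 2017).
The subordination applies — E was senior to A — so E and A swap.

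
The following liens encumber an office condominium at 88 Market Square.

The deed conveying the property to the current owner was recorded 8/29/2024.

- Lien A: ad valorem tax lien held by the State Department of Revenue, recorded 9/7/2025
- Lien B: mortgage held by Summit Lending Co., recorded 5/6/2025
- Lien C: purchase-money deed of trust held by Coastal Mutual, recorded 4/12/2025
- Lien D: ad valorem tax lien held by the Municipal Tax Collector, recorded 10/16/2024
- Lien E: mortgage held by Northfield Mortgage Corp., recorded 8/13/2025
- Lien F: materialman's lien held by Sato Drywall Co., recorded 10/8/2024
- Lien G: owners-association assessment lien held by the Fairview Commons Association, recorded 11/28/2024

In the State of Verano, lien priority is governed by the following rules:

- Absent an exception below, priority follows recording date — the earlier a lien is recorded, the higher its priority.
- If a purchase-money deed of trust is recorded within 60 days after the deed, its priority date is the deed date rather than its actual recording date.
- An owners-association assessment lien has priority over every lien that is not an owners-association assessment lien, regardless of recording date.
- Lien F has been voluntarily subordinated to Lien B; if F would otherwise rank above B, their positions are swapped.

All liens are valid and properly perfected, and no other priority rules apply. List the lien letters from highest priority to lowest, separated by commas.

G, B, D, C, F, E, A

Adjusting effective dates: C missed the 60-day window (226 days after the deed), so its recording date stands.
As an owners-association assessment lien, G is senior to every other lien.
Among the remaining liens, by effective date: F (10/8/2024), D (10/16/2024), C (4/12/2025), B (5/6/2025), E (8/13/2025), A (9/7/2025).
Because F would otherwise rank above B, the subordination swaps them.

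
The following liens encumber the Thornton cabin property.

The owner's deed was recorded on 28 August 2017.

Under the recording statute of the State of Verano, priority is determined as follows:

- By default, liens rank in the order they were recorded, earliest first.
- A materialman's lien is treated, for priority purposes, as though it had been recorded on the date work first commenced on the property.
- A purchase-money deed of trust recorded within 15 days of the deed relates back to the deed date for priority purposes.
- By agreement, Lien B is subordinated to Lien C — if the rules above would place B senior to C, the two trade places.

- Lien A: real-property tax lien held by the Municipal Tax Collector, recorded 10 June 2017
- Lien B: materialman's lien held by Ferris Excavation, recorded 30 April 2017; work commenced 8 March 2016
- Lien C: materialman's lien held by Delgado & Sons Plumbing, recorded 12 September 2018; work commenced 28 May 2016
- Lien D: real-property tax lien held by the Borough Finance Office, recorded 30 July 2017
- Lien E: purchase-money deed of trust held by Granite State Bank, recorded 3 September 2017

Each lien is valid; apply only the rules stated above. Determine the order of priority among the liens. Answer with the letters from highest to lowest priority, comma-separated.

Effective dates after the stated exceptions: B's effective date is 8 March 2016, when work began; C relates back to 28 May 2016 (work commenced); E was recorded within the 15-day window, so its effective date is the deed date 28 August 2017.
Sorted by effective date: B (8 March 2016), C (28 May 2016), A (10 June 2017), D (30 July 2017), E (28 August 2017).
The subordination applies — B was senior to C — so B and C swap.

C, B, A, D, E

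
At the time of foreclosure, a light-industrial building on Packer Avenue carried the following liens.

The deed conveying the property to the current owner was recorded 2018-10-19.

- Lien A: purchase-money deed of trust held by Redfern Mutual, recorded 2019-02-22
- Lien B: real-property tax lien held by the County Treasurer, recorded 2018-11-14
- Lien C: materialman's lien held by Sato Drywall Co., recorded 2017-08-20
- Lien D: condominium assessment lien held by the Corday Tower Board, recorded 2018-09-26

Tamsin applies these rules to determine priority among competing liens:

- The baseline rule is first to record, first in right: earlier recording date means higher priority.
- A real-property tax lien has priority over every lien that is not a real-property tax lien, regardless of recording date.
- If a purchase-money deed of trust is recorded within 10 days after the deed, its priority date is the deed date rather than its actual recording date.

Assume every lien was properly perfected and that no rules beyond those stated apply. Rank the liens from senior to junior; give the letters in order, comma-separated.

B, C, D, A

First, effective dates: A missed the 10-day window (126 days after the deed), so its recording date stands.
B is a real-property tax lien, so it outranks all other liens regardless of date.
The other liens, earliest effective date first: C (2017-08-20), D (2018-09-26), A (2019-02-22).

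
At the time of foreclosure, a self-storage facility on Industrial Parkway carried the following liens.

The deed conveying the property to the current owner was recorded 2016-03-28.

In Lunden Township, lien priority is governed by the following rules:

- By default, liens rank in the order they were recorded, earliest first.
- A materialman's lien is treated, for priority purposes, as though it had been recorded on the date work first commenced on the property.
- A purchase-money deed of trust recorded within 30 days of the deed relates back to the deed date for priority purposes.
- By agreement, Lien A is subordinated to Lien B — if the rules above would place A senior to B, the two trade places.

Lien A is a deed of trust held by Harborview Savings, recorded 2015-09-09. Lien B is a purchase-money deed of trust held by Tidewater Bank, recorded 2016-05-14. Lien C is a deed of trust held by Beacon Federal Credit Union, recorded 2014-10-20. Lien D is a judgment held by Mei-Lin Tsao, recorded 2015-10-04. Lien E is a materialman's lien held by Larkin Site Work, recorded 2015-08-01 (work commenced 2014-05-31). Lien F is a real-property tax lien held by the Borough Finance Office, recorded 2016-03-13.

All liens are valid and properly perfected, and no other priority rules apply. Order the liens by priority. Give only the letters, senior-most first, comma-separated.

E, C, B, D, F, A

Effective dates: B missed the 30-day window (47 days after the deed), so its recording date stands; E relates back to 2014-05-31 (work commenced).
Sorted by effective date: E (2014-05-31), C (2014-10-20), A (2015-09-09), D (2015-10-04), F (2016-03-13), B (2016-05-14).
A would otherwise be senior to B, so under the subordination agreement A and B exchange positions.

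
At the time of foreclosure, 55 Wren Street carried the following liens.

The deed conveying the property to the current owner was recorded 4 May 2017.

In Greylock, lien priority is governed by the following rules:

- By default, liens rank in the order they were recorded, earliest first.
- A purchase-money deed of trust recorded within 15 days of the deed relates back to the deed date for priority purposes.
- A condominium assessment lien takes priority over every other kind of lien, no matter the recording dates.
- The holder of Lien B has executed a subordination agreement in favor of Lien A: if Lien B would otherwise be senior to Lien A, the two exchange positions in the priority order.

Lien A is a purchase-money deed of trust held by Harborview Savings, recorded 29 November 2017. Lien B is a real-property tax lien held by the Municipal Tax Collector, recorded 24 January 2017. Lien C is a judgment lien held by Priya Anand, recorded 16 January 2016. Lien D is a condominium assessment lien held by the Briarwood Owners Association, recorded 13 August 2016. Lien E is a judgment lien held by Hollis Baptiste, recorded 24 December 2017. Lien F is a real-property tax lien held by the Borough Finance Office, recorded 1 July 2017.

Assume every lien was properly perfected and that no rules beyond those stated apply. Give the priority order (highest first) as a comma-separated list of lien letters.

D, C, A, F, B, E

Adjusting effective dates: A was recorded 209 days after the deed, outside the 15-day window, so it keeps its recording date.
As a condominium assessment lien, D is senior to every other lien.
Among the remaining liens, by effective date: C (16 January 2016), B (24 January 2017), F (1 July 2017), A (29 November 2017), E (24 December 2017).
Because B would otherwise rank above A, the subordination swaps them.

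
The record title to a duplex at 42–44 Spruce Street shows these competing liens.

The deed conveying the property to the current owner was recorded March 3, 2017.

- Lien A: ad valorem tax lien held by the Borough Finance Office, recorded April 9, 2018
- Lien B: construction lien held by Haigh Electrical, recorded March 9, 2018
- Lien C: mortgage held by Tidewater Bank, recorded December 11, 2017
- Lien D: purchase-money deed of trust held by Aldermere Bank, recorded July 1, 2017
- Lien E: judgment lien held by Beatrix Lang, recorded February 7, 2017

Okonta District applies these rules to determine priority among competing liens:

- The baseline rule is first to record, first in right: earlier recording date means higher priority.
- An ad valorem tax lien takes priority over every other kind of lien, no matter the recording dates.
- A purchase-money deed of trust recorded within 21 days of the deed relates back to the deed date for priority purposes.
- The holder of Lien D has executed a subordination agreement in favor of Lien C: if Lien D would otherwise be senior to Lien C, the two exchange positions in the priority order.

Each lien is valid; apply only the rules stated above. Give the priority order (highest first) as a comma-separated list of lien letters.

Effective dates: D was recorded 120 days after the deed — beyond 21 days — so no relation-back applies.
As an ad valorem tax lien, A is senior to every other lien.
Among the remaining liens, by effective date: E (February 7, 2017), D (July 1, 2017), C (December 11, 2017), B (March 9, 2018).
Because D would otherwise rank above C, the subordination swaps them.

A, E, C, D, B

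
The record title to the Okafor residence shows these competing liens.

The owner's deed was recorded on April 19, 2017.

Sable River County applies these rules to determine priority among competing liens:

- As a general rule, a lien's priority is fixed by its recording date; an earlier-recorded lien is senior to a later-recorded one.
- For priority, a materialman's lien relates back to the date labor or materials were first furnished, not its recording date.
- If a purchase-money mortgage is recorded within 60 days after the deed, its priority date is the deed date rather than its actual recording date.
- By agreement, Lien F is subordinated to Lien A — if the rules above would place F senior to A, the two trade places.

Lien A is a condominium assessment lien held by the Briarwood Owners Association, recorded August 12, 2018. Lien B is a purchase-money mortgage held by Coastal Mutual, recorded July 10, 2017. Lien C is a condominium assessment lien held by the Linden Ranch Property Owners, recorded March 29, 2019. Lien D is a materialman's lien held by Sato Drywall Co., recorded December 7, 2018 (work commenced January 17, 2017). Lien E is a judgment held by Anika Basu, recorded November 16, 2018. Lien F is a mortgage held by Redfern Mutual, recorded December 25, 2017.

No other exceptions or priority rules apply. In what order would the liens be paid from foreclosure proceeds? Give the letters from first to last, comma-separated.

First, effective dates: B was recorded 82 days after the deed, outside the 60-day window, so it keeps its recording date; D is treated as recorded January 17, 2017, the work-commencement date.
By effective date, earliest first: D (January 17, 2017), B (July 10, 2017), F (December 25, 2017), A (August 12, 2018), E (November 16, 2018), C (March 29, 2019).
F would otherwise be senior to A, so under the subordination agreement F and A exchange positions.

D, B, A, F, E, C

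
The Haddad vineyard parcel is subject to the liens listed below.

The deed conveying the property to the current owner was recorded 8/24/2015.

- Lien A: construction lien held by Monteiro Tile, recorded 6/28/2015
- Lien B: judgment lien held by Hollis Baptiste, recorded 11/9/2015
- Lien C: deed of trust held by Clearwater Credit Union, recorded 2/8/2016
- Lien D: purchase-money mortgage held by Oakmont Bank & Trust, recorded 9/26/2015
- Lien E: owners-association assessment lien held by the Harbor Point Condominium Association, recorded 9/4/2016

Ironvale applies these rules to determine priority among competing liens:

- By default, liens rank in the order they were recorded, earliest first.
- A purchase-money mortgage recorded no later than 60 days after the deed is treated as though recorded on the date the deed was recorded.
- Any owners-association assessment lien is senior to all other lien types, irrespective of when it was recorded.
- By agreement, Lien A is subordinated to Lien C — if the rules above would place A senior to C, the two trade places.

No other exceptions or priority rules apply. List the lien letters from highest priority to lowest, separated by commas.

Effective dates after the stated exceptions: D was recorded within the 60-day window, so its effective date is the deed date 8/24/2015.
E is an owners-association assessment lien and takes priority over every other lien.
Ordering the rest by effective date: A (6/28/2015), D (8/24/2015), B (11/9/2015), C (2/8/2016).
The subordination applies — A was senior to C — so A and C swap.

E, C, D, B, A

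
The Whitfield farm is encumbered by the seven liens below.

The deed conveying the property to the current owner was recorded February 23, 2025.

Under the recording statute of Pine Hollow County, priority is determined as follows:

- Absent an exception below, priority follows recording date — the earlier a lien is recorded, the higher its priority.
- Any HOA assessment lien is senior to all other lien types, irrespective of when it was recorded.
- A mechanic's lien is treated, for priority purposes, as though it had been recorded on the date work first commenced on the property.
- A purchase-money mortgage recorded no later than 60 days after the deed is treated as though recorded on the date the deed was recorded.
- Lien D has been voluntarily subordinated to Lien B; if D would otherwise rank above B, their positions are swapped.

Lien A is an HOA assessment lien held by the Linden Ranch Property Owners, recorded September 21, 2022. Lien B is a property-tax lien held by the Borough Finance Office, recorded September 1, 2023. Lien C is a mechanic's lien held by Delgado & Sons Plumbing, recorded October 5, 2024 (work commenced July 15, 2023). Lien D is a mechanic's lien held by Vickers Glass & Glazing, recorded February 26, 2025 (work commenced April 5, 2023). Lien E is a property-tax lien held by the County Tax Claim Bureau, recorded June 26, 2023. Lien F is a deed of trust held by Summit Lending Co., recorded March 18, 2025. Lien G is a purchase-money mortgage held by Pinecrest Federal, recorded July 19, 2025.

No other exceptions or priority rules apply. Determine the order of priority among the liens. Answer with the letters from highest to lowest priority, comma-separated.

A, B, E, C, D, F, G

Effective dates: C is treated as recorded July 15, 2023, the work-commencement date; D's effective date is April 5, 2023, when work began; G was recorded 146 days after the deed, outside the 60-day window, so it keeps its recording date.
A, as an HOA assessment lien, has superpriority and ranks first.
The other liens, earliest effective date first: D (April 5, 2023), E (June 26, 2023), C (July 15, 2023), B (September 1, 2023), F (March 18, 2025), G (July 19, 2025).
The subordination applies — D was senior to B — so D and B swap.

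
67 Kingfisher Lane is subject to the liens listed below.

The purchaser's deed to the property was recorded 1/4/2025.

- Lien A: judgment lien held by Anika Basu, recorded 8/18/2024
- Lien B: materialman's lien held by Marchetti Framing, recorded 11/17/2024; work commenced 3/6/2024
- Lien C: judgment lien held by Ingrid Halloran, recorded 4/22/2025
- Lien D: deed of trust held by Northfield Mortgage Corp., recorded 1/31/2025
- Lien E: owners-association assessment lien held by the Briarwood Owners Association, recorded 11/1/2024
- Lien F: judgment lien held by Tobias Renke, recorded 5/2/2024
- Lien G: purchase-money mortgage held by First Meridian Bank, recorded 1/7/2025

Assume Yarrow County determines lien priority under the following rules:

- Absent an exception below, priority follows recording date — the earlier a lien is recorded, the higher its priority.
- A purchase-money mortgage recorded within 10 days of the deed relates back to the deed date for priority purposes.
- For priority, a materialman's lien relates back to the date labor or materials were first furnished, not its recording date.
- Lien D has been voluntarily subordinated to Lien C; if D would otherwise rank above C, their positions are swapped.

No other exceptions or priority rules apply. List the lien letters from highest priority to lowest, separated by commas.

First, effective dates: B relates back to 3/6/2024 (work commenced); G relates back to the deed date 1/4/2025.
By effective date, earliest first: B (3/6/2024), F (5/2/2024), A (8/18/2024), E (11/1/2024), G (1/4/2025), D (1/31/2025), C (4/22/2025).
D would otherwise be senior to C, so under the subordination agreement D and C exchange positions.

B, F, A, E, G, C, D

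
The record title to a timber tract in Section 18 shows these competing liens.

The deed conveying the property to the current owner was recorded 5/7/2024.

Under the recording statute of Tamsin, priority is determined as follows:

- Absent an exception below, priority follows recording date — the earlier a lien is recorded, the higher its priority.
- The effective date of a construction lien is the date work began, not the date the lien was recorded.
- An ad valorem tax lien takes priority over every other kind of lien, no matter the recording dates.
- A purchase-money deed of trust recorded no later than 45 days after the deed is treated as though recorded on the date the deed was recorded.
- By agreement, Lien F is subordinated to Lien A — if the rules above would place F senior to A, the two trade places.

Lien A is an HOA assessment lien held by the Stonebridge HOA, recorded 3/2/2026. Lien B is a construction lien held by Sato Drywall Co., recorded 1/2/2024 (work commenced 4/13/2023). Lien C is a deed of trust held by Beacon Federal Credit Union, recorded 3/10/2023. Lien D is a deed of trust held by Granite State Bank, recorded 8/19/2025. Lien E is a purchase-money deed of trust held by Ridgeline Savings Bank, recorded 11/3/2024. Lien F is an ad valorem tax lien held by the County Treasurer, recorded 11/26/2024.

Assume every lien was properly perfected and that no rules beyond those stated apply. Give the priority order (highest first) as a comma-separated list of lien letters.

A, C, B, E, D, F

First, effective dates: B relates back to 4/13/2023 (work commenced); E was recorded 180 days after the deed, outside the 45-day window, so it keeps its recording date.
F is an ad valorem tax lien and takes priority over every other lien.
Ordering the rest by effective date: C (3/10/2023), B (4/13/2023), E (11/3/2024), D (8/19/2025), A (3/2/2026).
Because F would otherwise rank above A, the subordination swaps them.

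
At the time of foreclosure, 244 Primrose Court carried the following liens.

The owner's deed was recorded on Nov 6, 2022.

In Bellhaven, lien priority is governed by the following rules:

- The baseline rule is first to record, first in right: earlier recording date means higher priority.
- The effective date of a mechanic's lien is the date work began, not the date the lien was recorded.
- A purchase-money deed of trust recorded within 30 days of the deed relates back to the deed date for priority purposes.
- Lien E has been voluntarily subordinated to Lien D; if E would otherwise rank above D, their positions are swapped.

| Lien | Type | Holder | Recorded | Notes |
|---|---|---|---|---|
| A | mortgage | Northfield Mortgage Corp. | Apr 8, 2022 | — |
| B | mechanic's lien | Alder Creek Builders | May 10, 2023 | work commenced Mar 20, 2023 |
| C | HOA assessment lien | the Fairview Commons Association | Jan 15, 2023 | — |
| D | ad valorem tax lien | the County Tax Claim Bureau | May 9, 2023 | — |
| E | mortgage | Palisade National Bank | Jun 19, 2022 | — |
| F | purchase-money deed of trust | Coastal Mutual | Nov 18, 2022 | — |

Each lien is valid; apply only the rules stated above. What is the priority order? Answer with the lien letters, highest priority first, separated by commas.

A, D, F, C, B, E

Effective dates after the stated exceptions: B's effective date is Mar 20, 2023, when work began; F was recorded within the 30-day window, so its effective date is the deed date Nov 6, 2022.
Sorted by effective date: A (Apr 8, 2022), E (Jun 19, 2022), F (Nov 6, 2022), C (Jan 15, 2023), B (Mar 20, 2023), D (May 9, 2023).
E is senior to D before the subordination, so the two trade places.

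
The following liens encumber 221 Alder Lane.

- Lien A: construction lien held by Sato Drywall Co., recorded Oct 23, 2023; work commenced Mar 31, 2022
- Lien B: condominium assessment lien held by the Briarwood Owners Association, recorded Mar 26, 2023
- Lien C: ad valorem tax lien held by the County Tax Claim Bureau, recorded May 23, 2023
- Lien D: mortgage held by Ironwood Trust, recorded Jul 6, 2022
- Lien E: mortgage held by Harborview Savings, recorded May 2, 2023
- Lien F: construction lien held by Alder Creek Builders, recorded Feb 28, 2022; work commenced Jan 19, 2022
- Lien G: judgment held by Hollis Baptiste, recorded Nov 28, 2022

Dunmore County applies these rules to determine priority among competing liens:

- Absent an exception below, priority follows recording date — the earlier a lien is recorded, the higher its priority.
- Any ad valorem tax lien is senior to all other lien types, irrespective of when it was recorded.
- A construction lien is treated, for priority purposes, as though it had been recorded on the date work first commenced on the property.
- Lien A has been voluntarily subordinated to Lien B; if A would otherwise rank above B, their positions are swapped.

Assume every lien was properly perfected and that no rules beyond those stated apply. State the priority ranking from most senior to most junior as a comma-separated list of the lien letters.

Effective dates: A is treated as recorded Mar 31, 2022, the work-commencement date; F is treated as recorded Jan 19, 2022, the work-commencement date.
As an ad valorem tax lien, C is senior to every other lien.
Ordering the rest by effective date: F (Jan 19, 2022), A (Mar 31, 2022), D (Jul 6, 2022), G (Nov 28, 2022), B (Mar 26, 2023), E (May 2, 2023).
Because A would otherwise rank above B, the subordination swaps them.

C, F, B, D, G, A, E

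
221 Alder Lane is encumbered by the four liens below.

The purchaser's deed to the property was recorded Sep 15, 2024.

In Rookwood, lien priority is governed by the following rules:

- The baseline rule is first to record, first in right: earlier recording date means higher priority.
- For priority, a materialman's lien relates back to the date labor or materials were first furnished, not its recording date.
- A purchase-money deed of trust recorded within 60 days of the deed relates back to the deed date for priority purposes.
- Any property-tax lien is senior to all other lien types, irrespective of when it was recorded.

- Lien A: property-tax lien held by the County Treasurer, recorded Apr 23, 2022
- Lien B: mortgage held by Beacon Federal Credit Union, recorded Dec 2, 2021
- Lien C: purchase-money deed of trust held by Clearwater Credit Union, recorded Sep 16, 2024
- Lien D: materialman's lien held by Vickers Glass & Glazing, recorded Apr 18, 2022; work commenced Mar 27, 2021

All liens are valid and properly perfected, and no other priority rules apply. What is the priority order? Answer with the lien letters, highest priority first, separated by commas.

Effective dates: C was recorded within the 60-day window, so its effective date is the deed date Sep 15, 2024; D's effective date is Mar 27, 2021, when work began.
A is a property-tax lien, so it outranks all other liens regardless of date.
Among the remaining liens, by effective date: D (Mar 27, 2021), B (Dec 2, 2021), C (Sep 15, 2024).

A, D, B, C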